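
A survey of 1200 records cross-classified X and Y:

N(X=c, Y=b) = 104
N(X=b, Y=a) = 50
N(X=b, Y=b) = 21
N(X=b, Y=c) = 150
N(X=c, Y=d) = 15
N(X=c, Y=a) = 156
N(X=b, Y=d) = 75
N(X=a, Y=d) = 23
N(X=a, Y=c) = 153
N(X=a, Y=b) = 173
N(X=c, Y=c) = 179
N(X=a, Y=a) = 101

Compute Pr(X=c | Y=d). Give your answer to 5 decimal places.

0.13274

Total with Y=d: 23 + 75 + 15 = 113.
P(X=c | Y=d) = 15/113 = 0.13274.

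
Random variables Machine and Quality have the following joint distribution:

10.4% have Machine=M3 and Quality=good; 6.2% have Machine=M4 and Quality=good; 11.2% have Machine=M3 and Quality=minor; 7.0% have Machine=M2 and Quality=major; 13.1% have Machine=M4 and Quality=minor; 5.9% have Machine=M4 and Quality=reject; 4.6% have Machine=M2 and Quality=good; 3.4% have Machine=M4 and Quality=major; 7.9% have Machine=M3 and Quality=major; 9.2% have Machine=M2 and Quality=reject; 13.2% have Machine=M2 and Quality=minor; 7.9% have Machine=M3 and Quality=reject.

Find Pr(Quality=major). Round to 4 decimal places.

0.1830

P(Quality=major) = 0.070 + 0.079 + 0.034 = 0.183.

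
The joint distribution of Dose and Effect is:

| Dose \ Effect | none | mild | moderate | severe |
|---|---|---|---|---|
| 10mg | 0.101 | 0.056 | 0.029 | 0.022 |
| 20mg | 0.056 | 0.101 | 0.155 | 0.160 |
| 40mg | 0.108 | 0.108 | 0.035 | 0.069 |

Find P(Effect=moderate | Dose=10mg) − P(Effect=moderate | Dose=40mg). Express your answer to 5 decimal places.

P(Dose=10mg) = 0.101 + 0.056 + 0.029 + 0.022 = 0.208; P(Effect=moderate | Dose=10mg) = 0.029/0.208 = 0.139423.
P(Dose=40mg) = 0.108 + 0.108 + 0.035 + 0.069 = 0.320; P(Effect=moderate | Dose=40mg) = 0.035/0.320 = 0.109375.
Difference = 0.03005.

0.03005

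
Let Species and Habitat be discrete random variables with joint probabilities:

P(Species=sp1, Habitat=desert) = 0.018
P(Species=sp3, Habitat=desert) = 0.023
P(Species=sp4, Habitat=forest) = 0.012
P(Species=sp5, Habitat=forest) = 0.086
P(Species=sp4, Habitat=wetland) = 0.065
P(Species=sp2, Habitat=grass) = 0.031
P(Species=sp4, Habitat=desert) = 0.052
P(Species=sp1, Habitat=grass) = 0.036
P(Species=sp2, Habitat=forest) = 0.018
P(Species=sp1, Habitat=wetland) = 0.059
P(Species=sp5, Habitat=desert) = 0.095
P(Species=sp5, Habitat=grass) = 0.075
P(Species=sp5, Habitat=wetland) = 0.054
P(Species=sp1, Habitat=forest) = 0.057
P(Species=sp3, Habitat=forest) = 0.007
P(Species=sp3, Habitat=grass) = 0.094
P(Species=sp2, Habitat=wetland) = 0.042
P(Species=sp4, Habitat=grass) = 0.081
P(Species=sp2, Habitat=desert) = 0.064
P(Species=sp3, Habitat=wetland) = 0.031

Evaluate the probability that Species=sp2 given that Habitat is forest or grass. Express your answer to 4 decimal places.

P(Habitat=forest) = 0.057 + 0.018 + 0.007 + 0.012 + 0.086 = 0.180.
P(Habitat=grass) = 0.036 + 0.031 + 0.094 + 0.081 + 0.075 = 0.317.
P(Habitat ∈ {forest, grass}) = 0.180 + 0.317 = 0.497; P(Species=sp2, Habitat ∈ {forest, grass}) = 0.018 + 0.031 = 0.049.
P(Species=sp2 | Habitat ∈ {forest, grass}) = 0.049/0.497 = 0.0986.

0.0986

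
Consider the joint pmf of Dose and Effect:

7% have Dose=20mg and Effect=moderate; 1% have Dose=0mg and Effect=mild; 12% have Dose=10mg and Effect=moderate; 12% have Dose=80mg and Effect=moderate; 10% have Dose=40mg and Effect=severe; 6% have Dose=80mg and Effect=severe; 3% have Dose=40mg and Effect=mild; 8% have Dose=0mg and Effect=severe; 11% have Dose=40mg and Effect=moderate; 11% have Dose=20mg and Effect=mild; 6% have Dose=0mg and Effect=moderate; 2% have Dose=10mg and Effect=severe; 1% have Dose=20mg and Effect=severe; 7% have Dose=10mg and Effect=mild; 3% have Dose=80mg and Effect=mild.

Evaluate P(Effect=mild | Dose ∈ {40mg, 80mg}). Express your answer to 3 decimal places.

0.133

P(Dose=40mg) = 0.03 + 0.11 + 0.10 = 0.24.
P(Dose=80mg) = 0.03 + 0.12 + 0.06 = 0.21.
P(Dose ∈ {40mg, 80mg}) = 0.24 + 0.21 = 0.45; P(Effect=mild, Dose ∈ {40mg, 80mg}) = 0.03 + 0.03 = 0.06.
P(Effect=mild | Dose ∈ {40mg, 80mg}) = 0.06/0.45 = 0.133.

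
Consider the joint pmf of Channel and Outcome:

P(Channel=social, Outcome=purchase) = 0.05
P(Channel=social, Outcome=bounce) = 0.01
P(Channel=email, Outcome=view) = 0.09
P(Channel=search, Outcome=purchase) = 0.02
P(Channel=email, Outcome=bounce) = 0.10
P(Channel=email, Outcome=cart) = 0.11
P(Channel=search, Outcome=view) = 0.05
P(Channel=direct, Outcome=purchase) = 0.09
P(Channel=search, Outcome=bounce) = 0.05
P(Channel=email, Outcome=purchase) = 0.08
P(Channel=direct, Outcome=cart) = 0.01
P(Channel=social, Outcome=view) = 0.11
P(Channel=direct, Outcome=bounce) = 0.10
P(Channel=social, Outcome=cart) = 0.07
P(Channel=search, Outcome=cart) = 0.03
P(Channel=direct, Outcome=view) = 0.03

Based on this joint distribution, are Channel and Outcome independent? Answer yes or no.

no

P(Channel=social) = 0.24 and P(Outcome=bounce) = 0.26, so their product is 0.0624, but P(Channel=social, Outcome=bounce) = 0.01. Since these differ, Channel and Outcome are not independent.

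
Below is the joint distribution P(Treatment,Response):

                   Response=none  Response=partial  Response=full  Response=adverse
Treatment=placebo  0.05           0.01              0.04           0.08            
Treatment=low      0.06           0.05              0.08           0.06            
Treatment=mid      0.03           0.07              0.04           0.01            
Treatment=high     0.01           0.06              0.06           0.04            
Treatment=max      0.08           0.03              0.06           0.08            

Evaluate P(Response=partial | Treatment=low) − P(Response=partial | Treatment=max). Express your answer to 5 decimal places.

P(Treatment=low) = 0.06 + 0.05 + 0.08 + 0.06 = 0.25; P(Response=partial | Treatment=low) = 0.05/0.25 = 0.200000.
P(Treatment=max) = 0.08 + 0.03 + 0.06 + 0.08 = 0.25; P(Response=partial | Treatment=max) = 0.03/0.25 = 0.120000.
Difference = 0.08000.

0.08000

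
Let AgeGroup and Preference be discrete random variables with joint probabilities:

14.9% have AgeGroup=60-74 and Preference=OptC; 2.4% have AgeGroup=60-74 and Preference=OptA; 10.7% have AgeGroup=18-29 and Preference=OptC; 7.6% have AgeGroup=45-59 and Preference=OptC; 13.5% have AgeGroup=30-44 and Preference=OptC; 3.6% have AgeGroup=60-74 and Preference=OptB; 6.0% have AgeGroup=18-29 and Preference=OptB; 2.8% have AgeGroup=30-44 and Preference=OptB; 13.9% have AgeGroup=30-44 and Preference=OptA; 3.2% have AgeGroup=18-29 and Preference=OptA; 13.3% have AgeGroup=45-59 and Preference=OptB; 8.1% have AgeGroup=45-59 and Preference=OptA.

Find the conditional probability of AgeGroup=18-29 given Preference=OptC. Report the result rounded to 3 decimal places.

0.229

P(Preference=OptC) = 0.107 + 0.135 + 0.076 + 0.149 = 0.467.
P(AgeGroup=18-29 | Preference=OptC) = 0.107/0.467 = 0.229.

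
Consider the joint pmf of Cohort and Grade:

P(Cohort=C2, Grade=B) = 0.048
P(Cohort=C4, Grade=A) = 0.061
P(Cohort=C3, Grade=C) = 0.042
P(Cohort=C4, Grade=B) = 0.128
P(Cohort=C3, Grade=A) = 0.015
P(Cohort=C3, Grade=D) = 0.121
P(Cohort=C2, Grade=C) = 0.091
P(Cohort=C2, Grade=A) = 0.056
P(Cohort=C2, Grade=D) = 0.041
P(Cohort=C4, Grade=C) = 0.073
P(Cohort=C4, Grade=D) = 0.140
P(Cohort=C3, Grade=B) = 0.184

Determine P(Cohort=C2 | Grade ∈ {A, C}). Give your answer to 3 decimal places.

0.435

P(Grade=A) = 0.056 + 0.015 + 0.061 = 0.132.
P(Grade=C) = 0.091 + 0.042 + 0.073 = 0.206.
P(Grade ∈ {A, C}) = 0.132 + 0.206 = 0.338; P(Cohort=C2, Grade ∈ {A, C}) = 0.056 + 0.091 = 0.147.
P(Cohort=C2 | Grade ∈ {A, C}) = 0.147/0.338 = 0.435.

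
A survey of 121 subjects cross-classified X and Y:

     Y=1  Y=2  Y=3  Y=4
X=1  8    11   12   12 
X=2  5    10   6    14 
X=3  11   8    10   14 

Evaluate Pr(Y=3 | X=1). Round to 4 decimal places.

0.2791

Total with X=1: 8 + 11 + 12 + 12 = 43.
P(Y=3 | X=1) = 12/43 = 0.2791.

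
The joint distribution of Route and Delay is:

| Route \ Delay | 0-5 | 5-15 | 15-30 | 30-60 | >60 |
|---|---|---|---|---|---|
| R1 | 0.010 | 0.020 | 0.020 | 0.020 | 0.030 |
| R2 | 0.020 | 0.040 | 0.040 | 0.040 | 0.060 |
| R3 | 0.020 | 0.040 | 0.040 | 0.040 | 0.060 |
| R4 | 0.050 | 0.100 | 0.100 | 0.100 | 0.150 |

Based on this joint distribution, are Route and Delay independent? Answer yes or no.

yes

Every cell satisfies P(Route,Delay) = P(Route)·P(Delay). For instance P(Route=R3) = 0.200, P(Delay=30-60) = 0.200, and 0.200×0.200 = 0.040 matches the joint entry. So Route and Delay are independent.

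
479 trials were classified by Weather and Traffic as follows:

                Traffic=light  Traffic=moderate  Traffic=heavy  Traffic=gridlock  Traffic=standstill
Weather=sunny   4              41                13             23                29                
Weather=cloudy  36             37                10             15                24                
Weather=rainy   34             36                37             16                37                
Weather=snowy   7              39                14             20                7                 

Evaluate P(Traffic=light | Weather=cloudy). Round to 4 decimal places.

Total with Weather=cloudy: 36 + 37 + 10 + 15 + 24 = 122.
P(Traffic=light | Weather=cloudy) = 36/122 = 0.2951.

0.2951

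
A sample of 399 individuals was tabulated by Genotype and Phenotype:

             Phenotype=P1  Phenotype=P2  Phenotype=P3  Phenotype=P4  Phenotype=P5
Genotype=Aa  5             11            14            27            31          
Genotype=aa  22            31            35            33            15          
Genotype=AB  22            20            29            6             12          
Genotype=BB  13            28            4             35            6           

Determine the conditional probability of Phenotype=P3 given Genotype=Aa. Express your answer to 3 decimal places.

Total with Genotype=Aa: 5 + 11 + 14 + 27 + 31 = 88.
P(Phenotype=P3 | Genotype=Aa) = 14/88 = 0.159.

0.159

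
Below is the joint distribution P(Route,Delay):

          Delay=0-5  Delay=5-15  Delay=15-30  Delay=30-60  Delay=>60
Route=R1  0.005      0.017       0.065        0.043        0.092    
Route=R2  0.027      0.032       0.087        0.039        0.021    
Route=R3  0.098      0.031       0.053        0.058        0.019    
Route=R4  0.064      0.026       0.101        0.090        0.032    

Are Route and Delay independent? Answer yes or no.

P(Route=R1) = 0.222 and P(Delay=>60) = 0.164, so their product is 0.03641, but P(Route=R1, Delay=>60) = 0.092. Since these differ, Route and Delay are not independent.

no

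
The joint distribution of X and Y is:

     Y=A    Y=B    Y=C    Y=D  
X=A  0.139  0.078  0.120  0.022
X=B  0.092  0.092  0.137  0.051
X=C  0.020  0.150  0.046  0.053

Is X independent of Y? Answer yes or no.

no

P(X=C) = 0.269 and P(Y=B) = 0.320, so their product is 0.08608, but P(X=C, Y=B) = 0.150. Since these differ, X and Y are not independent.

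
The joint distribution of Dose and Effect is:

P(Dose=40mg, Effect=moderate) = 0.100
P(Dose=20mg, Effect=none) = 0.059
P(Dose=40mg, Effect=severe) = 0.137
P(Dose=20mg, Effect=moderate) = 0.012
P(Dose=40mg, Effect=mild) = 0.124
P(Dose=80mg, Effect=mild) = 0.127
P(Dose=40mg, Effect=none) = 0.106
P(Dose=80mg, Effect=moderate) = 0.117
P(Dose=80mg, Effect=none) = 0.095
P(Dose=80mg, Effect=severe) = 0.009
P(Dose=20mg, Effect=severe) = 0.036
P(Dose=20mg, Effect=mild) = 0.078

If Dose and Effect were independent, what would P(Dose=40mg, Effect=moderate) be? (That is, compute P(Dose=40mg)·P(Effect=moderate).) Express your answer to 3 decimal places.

0.107

P(Dose=40mg) = 0.106 + 0.124 + 0.100 + 0.137 = 0.467.
P(Effect=moderate) = 0.012 + 0.100 + 0.117 = 0.229.
Product: 0.467 × 0.229 = 0.107.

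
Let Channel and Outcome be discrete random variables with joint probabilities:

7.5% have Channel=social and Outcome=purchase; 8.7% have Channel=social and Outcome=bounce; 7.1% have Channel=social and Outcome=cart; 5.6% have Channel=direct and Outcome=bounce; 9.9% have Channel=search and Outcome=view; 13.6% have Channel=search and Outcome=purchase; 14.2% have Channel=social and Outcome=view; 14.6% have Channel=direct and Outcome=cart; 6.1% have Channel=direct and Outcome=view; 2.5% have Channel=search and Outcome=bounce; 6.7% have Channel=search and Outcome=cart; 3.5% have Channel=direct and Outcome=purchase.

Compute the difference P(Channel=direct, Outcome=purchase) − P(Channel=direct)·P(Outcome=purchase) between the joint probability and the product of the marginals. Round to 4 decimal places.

-0.0383

P(Channel=direct) = 0.056 + 0.061 + 0.146 + 0.035 = 0.298.
P(Outcome=purchase) = 0.136 + 0.075 + 0.035 = 0.246.
P(Channel=direct, Outcome=purchase) − P(Channel=direct)P(Outcome=purchase) = 0.035 − 0.298×0.246 = -0.0383.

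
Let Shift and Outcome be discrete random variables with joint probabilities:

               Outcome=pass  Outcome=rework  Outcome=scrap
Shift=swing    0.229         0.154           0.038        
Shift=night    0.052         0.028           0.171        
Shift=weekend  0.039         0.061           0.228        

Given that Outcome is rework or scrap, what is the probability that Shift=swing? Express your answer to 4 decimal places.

0.2824

P(Outcome=rework) = 0.154 + 0.028 + 0.061 = 0.243.
P(Outcome=scrap) = 0.038 + 0.171 + 0.228 = 0.437.
P(Outcome ∈ {rework, scrap}) = 0.243 + 0.437 = 0.680; P(Shift=swing, Outcome ∈ {rework, scrap}) = 0.154 + 0.038 = 0.192.
P(Shift=swing | Outcome ∈ {rework, scrap}) = 0.192/0.680 = 0.2824.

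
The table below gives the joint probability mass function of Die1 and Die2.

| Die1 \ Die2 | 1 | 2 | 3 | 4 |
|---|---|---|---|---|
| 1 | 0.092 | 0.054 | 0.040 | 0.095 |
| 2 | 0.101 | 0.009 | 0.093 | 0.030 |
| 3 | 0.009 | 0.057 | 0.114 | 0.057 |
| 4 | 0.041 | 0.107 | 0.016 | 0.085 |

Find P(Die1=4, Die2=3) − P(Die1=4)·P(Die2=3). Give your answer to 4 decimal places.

-0.0495

P(Die1=4) = 0.041 + 0.107 + 0.016 + 0.085 = 0.249.
P(Die2=3) = 0.040 + 0.093 + 0.114 + 0.016 = 0.263.
P(Die1=4, Die2=3) − P(Die1=4)P(Die2=3) = 0.016 − 0.249×0.263 = -0.0495.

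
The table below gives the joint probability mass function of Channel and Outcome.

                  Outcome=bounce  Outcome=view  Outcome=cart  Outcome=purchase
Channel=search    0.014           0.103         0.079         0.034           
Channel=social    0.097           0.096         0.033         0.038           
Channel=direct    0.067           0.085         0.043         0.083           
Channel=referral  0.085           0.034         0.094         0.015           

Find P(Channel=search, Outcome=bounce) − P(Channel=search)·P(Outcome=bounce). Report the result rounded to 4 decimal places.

P(Channel=search) = 0.014 + 0.103 + 0.079 + 0.034 = 0.230.
P(Outcome=bounce) = 0.014 + 0.097 + 0.067 + 0.085 = 0.263.
P(Channel=search, Outcome=bounce) − P(Channel=search)P(Outcome=bounce) = 0.014 − 0.230×0.263 = -0.0465.

-0.0465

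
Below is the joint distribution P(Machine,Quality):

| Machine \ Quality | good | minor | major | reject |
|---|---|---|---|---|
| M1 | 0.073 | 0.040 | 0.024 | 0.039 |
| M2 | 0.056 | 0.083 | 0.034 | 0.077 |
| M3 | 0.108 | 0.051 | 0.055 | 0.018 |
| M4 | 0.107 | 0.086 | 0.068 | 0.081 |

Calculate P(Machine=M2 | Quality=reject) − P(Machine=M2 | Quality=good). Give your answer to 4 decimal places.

0.1953

P(Quality=reject) = 0.039 + 0.077 + 0.018 + 0.081 = 0.215; P(Machine=M2 | Quality=reject) = 0.077/0.215 = 0.35814.
P(Quality=good) = 0.073 + 0.056 + 0.108 + 0.107 = 0.344; P(Machine=M2 | Quality=good) = 0.056/0.344 = 0.16279.
Difference = 0.1953.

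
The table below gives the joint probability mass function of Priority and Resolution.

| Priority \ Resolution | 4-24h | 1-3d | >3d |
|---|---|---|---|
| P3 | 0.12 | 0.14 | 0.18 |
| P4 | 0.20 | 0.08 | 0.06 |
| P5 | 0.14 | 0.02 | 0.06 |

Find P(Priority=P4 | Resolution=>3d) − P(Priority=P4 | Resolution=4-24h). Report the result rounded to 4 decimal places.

-0.2348

P(Resolution=>3d) = 0.18 + 0.06 + 0.06 = 0.30; P(Priority=P4 | Resolution=>3d) = 0.06/0.30 = 0.20000.
P(Resolution=4-24h) = 0.12 + 0.20 + 0.14 = 0.46; P(Priority=P4 | Resolution=4-24h) = 0.20/0.46 = 0.43478.
Difference = -0.2348.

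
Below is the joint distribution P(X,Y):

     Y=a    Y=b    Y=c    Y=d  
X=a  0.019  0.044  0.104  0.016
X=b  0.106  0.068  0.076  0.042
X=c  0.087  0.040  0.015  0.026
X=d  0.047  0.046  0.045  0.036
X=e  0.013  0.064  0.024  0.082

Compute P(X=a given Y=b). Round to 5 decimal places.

P(Y=b) = 0.044 + 0.068 + 0.040 + 0.046 + 0.064 = 0.262.
P(X=a | Y=b) = 0.044/0.262 = 0.16794.

0.16794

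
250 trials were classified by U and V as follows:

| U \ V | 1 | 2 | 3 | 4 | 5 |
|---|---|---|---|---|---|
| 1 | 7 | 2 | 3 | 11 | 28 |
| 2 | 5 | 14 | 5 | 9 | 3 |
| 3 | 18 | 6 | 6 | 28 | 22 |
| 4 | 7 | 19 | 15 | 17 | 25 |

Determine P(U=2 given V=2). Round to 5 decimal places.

0.34146

Total with V=2: 2 + 14 + 6 + 19 = 41.
P(U=2 | V=2) = 14/41 = 0.34146.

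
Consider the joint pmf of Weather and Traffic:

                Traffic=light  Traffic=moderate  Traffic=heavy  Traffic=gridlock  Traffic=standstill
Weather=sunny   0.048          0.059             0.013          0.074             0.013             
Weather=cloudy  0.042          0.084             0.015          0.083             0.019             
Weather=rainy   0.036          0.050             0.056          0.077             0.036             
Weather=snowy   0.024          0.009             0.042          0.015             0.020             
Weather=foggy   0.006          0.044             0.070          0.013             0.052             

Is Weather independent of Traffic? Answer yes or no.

P(Weather=foggy) = 0.185 and P(Traffic=gridlock) = 0.262, so their product is 0.04847, but P(Weather=foggy, Traffic=gridlock) = 0.013. Since these differ, Weather and Traffic are not independent.

no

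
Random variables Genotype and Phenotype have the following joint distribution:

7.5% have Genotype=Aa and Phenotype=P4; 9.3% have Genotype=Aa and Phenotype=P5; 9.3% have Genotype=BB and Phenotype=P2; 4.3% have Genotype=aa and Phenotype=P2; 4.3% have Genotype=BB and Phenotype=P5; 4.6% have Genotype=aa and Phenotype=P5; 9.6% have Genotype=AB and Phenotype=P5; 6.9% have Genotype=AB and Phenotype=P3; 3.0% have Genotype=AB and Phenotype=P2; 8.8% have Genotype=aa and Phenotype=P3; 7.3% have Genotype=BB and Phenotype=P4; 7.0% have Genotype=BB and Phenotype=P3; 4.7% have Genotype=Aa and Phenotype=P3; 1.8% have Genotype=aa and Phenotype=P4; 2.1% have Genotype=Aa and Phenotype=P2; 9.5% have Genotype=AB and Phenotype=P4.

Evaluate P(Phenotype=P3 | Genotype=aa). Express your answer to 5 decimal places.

0.45128

P(Genotype=aa) = 0.043 + 0.088 + 0.018 + 0.046 = 0.195.
P(Phenotype=P3 | Genotype=aa) = 0.088/0.195 = 0.45128.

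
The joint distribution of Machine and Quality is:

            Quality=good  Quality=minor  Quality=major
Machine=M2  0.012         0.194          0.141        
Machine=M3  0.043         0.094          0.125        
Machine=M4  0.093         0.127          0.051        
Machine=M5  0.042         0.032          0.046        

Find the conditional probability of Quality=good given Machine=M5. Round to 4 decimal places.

0.3500

P(Machine=M5) = 0.042 + 0.032 + 0.046 = 0.120.
P(Quality=good | Machine=M5) = 0.042/0.120 = 0.3500.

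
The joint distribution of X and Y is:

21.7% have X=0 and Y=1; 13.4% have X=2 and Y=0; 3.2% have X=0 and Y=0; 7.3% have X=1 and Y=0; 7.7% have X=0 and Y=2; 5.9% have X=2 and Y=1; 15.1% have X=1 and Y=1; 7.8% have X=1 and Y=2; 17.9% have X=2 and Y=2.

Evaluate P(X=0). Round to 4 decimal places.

0.3260

P(X=0) = 0.032 + 0.217 + 0.077 = 0.326.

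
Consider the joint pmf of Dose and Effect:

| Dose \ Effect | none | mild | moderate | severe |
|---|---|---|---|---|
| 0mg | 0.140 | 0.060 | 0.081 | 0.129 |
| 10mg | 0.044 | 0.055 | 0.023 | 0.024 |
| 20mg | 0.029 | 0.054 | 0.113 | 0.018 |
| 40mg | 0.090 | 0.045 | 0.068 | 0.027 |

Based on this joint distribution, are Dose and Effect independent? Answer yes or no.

P(Dose=20mg) = 0.214 and P(Effect=moderate) = 0.285, so their product is 0.06099, but P(Dose=20mg, Effect=moderate) = 0.113. Since these differ, Dose and Effect are not independent.

no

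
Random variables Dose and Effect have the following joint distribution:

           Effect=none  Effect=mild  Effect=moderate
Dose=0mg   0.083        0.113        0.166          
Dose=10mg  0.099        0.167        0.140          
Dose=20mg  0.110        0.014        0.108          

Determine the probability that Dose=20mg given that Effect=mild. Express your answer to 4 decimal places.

P(Effect=mild) = 0.113 + 0.167 + 0.014 = 0.294.
P(Dose=20mg | Effect=mild) = 0.014/0.294 = 0.0476.

0.0476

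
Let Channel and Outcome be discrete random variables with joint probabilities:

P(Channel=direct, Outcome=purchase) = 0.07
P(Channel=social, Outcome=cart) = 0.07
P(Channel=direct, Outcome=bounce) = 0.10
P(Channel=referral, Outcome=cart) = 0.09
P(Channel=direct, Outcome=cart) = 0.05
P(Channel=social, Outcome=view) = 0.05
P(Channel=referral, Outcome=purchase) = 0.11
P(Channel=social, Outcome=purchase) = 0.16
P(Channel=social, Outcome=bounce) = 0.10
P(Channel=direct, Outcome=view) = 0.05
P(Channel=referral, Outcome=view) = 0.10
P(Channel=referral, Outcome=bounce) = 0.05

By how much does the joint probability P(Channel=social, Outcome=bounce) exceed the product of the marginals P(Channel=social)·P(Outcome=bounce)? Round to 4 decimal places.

0.0050

P(Channel=social) = 0.10 + 0.05 + 0.07 + 0.16 = 0.38.
P(Outcome=bounce) = 0.10 + 0.10 + 0.05 = 0.25.
P(Channel=social, Outcome=bounce) − P(Channel=social)P(Outcome=bounce) = 0.10 − 0.38×0.25 = 0.0050.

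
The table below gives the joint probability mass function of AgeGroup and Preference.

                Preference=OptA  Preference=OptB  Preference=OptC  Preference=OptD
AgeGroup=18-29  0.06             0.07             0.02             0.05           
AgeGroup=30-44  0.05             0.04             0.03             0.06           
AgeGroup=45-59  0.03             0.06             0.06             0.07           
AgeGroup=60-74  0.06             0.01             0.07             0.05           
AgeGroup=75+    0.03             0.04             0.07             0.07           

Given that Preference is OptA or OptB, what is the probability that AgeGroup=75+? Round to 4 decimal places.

0.1556

P(Preference=OptA) = 0.06 + 0.05 + 0.03 + 0.06 + 0.03 = 0.23.
P(Preference=OptB) = 0.07 + 0.04 + 0.06 + 0.01 + 0.04 = 0.22.
P(Preference ∈ {OptA, OptB}) = 0.23 + 0.22 = 0.45; P(AgeGroup=75+, Preference ∈ {OptA, OptB}) = 0.03 + 0.04 = 0.07.
P(AgeGroup=75+ | Preference ∈ {OptA, OptB}) = 0.07/0.45 = 0.1556.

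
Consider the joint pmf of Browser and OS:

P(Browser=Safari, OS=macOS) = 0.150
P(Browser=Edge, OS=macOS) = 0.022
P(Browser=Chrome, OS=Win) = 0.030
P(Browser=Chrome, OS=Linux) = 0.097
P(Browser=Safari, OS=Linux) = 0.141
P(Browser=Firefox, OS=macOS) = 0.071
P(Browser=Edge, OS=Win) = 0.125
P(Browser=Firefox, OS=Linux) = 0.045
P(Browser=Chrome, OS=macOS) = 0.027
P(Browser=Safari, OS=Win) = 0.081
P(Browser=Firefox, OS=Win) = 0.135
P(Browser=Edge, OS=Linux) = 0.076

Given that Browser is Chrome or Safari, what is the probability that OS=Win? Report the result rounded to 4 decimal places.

P(Browser=Chrome) = 0.030 + 0.027 + 0.097 = 0.154.
P(Browser=Safari) = 0.081 + 0.150 + 0.141 = 0.372.
P(Browser ∈ {Chrome, Safari}) = 0.154 + 0.372 = 0.526; P(OS=Win, Browser ∈ {Chrome, Safari}) = 0.030 + 0.081 = 0.111.
P(OS=Win | Browser ∈ {Chrome, Safari}) = 0.111/0.526 = 0.2110.

0.2110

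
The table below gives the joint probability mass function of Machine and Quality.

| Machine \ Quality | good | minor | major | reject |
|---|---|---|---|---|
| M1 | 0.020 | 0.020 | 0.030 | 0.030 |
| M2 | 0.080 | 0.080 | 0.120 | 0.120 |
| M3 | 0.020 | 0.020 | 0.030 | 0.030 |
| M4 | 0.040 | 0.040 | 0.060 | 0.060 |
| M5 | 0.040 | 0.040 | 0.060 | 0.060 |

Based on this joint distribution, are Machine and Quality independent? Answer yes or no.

Every cell satisfies P(Machine,Quality) = P(Machine)·P(Quality). For instance P(Machine=M2) = 0.400, P(Quality=good) = 0.200, and 0.400×0.200 = 0.080 matches the joint entry. So Machine and Quality are independent.

yes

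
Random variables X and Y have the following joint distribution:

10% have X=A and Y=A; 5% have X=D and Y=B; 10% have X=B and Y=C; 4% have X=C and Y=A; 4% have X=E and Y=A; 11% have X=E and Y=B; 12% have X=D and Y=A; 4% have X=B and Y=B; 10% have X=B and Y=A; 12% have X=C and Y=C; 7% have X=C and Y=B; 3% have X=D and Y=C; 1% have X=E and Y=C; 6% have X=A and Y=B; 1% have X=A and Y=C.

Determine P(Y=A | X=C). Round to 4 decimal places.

0.1739

P(X=C) = 0.04 + 0.07 + 0.12 = 0.23.
P(Y=A | X=C) = 0.04/0.23 = 0.1739.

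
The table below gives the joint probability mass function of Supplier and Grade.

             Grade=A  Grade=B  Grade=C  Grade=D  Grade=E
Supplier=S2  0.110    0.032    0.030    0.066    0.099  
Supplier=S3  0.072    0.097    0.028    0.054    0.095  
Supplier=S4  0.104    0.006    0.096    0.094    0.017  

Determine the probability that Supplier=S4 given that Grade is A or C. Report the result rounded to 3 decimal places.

0.455

P(Grade=A) = 0.110 + 0.072 + 0.104 = 0.286.
P(Grade=C) = 0.030 + 0.028 + 0.096 = 0.154.
P(Grade ∈ {A, C}) = 0.286 + 0.154 = 0.440; P(Supplier=S4, Grade ∈ {A, C}) = 0.104 + 0.096 = 0.200.
P(Supplier=S4 | Grade ∈ {A, C}) = 0.200/0.440 = 0.455.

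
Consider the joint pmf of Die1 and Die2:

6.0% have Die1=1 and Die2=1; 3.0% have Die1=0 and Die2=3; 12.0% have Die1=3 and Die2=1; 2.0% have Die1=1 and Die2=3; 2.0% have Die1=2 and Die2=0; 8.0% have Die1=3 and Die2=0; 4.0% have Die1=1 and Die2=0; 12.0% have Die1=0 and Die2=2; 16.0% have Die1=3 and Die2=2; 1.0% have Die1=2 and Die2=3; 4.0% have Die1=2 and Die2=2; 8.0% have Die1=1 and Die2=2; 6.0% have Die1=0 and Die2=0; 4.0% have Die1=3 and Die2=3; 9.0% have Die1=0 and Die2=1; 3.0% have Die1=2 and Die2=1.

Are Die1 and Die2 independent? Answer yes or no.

Every cell satisfies P(Die1,Die2) = P(Die1)·P(Die2). For instance P(Die1=1) = 0.200, P(Die2=3) = 0.100, and 0.200×0.100 = 0.020 matches the joint entry. So Die1 and Die2 are independent.

yes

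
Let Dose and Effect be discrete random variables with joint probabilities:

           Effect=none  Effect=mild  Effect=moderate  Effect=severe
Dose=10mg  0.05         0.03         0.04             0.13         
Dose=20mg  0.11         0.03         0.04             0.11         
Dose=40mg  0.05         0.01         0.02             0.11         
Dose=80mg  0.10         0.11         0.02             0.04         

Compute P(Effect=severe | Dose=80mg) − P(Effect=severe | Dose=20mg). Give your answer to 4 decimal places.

-0.2312

P(Dose=80mg) = 0.10 + 0.11 + 0.02 + 0.04 = 0.27; P(Effect=severe | Dose=80mg) = 0.04/0.27 = 0.14815.
P(Dose=20mg) = 0.11 + 0.03 + 0.04 + 0.11 = 0.29; P(Effect=severe | Dose=20mg) = 0.11/0.29 = 0.37931.
Difference = -0.2312.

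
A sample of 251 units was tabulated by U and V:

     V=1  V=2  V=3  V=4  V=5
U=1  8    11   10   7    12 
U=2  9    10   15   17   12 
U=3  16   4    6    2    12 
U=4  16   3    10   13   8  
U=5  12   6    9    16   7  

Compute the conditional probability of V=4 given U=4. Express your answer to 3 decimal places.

0.260

Total with U=4: 16 + 3 + 10 + 13 + 8 = 50.
P(V=4 | U=4) = 13/50 = 0.260.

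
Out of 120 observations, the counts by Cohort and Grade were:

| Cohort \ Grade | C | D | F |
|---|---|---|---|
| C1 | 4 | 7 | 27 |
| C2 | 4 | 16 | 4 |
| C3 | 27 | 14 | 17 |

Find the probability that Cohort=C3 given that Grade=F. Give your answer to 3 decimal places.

0.354

Total with Grade=F: 27 + 4 + 17 = 48.
P(Cohort=C3 | Grade=F) = 17/48 = 0.354.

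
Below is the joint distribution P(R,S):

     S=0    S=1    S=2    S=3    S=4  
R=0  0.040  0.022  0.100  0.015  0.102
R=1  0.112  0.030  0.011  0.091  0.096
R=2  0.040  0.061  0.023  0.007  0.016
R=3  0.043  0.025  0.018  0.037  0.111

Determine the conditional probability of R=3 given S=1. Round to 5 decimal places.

0.18116

P(S=1) = 0.022 + 0.030 + 0.061 + 0.025 = 0.138.
P(R=3 | S=1) = 0.025/0.138 = 0.18116.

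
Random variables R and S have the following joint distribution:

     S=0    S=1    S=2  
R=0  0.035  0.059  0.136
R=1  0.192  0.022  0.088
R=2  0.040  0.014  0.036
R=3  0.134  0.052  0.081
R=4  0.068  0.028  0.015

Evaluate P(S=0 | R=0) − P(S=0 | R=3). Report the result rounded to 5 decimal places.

P(R=0) = 0.035 + 0.059 + 0.136 = 0.230; P(S=0 | R=0) = 0.035/0.230 = 0.152174.
P(R=3) = 0.134 + 0.052 + 0.081 = 0.267; P(S=0 | R=3) = 0.134/0.267 = 0.501873.
Difference = -0.34970.

-0.34970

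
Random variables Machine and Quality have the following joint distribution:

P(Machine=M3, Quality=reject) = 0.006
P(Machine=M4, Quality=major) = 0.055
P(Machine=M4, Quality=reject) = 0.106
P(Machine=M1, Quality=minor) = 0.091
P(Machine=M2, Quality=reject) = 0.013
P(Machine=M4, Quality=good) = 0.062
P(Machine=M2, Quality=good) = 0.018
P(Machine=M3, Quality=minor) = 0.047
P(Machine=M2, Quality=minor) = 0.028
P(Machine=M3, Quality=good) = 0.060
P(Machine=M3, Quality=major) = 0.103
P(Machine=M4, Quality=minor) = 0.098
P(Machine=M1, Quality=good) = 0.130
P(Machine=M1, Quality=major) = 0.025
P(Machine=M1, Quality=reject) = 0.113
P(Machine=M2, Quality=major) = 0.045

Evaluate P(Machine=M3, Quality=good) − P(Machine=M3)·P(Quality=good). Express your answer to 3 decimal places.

0.002

P(Machine=M3) = 0.060 + 0.047 + 0.103 + 0.006 = 0.216.
P(Quality=good) = 0.130 + 0.018 + 0.060 + 0.062 = 0.270.
P(Machine=M3, Quality=good) − P(Machine=M3)P(Quality=good) = 0.060 − 0.216×0.270 = 0.002.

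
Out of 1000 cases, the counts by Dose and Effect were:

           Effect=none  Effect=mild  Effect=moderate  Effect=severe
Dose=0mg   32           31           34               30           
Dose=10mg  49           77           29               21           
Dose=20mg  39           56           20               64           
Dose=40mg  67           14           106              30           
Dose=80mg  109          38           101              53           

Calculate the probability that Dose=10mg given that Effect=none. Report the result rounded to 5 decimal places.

Total with Effect=none: 32 + 49 + 39 + 67 + 109 = 296.
P(Dose=10mg | Effect=none) = 49/296 = 0.16554.

0.16554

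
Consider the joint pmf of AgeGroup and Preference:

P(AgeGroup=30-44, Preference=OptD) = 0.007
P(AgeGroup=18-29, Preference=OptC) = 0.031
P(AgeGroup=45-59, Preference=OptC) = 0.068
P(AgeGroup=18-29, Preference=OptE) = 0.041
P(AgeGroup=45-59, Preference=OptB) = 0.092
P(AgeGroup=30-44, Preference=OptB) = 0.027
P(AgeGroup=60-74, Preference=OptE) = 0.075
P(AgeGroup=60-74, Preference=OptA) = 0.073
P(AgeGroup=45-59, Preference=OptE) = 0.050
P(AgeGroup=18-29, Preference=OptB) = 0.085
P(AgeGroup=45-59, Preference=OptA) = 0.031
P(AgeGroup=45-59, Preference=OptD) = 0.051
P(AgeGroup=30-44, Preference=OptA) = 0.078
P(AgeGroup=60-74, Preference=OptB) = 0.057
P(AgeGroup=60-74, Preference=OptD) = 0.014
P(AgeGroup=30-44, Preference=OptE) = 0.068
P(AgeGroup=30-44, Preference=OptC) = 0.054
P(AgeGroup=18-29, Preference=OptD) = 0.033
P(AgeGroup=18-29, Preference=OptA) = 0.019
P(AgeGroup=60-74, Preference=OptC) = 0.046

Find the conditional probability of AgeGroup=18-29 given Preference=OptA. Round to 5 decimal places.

0.09453

P(Preference=OptA) = 0.019 + 0.078 + 0.031 + 0.073 = 0.201.
P(AgeGroup=18-29 | Preference=OptA) = 0.019/0.201 = 0.09453.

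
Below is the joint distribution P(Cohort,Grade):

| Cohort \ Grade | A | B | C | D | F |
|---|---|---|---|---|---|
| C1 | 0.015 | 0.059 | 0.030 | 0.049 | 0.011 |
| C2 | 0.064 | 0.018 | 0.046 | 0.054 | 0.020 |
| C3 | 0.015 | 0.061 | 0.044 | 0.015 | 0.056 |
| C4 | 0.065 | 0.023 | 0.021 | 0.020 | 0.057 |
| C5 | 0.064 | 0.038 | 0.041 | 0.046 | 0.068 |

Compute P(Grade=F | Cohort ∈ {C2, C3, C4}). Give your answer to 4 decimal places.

0.2297

P(Cohort=C2) = 0.064 + 0.018 + 0.046 + 0.054 + 0.020 = 0.202.
P(Cohort=C3) = 0.015 + 0.061 + 0.044 + 0.015 + 0.056 = 0.191.
P(Cohort=C4) = 0.065 + 0.023 + 0.021 + 0.020 + 0.057 = 0.186.
P(Cohort ∈ {C2, C3, C4}) = 0.202 + 0.191 + 0.186 = 0.579; P(Grade=F, Cohort ∈ {C2, C3, C4}) = 0.020 + 0.056 + 0.057 = 0.133.
P(Grade=F | Cohort ∈ {C2, C3, C4}) = 0.133/0.579 = 0.2297.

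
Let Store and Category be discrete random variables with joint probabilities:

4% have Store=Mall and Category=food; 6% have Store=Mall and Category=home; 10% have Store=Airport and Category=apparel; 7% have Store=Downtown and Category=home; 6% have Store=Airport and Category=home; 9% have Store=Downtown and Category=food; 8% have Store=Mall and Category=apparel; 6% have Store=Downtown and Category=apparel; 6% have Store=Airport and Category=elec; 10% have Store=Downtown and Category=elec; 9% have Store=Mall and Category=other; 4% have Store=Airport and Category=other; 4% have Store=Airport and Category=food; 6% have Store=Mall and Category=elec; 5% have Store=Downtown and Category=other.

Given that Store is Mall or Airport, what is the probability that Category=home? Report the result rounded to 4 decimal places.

0.1905

P(Store=Mall) = 0.04 + 0.08 + 0.06 + 0.06 + 0.09 = 0.33.
P(Store=Airport) = 0.04 + 0.10 + 0.06 + 0.06 + 0.04 = 0.30.
P(Store ∈ {Mall, Airport}) = 0.33 + 0.30 = 0.63; P(Category=home, Store ∈ {Mall, Airport}) = 0.06 + 0.06 = 0.12.
P(Category=home | Store ∈ {Mall, Airport}) = 0.12/0.63 = 0.1905.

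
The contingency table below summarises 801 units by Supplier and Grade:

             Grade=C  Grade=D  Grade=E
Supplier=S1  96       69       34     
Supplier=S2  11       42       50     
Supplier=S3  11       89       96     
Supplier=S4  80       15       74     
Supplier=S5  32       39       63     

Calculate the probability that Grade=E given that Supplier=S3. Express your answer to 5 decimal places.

0.48980

Total with Supplier=S3: 11 + 89 + 96 = 196.
P(Grade=E | Supplier=S3) = 96/196 = 0.48980.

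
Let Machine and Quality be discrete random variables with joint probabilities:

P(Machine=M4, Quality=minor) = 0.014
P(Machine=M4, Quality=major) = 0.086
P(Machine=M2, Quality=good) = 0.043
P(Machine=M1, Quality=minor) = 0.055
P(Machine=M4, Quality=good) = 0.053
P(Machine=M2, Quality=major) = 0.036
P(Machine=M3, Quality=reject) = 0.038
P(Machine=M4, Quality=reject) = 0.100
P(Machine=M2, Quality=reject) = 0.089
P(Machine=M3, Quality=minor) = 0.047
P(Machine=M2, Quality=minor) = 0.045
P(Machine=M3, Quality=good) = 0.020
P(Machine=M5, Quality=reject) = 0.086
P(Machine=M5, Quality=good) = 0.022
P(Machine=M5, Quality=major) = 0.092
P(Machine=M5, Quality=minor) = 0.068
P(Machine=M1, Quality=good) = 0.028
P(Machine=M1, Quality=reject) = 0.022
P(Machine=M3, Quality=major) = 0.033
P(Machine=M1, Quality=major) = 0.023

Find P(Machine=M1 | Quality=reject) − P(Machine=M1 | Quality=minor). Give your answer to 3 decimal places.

-0.175

P(Quality=reject) = 0.022 + 0.089 + 0.038 + 0.100 + 0.086 = 0.335; P(Machine=M1 | Quality=reject) = 0.022/0.335 = 0.0657.
P(Quality=minor) = 0.055 + 0.045 + 0.047 + 0.014 + 0.068 = 0.229; P(Machine=M1 | Quality=minor) = 0.055/0.229 = 0.2402.
Difference = -0.175.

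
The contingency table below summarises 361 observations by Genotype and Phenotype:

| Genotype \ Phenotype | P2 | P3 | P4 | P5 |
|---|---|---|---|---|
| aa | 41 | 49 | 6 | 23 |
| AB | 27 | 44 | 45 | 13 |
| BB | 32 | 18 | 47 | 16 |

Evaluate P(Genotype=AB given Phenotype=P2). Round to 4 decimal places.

0.2700

Total with Phenotype=P2: 41 + 27 + 32 = 100.
P(Genotype=AB | Phenotype=P2) = 27/100 = 0.2700.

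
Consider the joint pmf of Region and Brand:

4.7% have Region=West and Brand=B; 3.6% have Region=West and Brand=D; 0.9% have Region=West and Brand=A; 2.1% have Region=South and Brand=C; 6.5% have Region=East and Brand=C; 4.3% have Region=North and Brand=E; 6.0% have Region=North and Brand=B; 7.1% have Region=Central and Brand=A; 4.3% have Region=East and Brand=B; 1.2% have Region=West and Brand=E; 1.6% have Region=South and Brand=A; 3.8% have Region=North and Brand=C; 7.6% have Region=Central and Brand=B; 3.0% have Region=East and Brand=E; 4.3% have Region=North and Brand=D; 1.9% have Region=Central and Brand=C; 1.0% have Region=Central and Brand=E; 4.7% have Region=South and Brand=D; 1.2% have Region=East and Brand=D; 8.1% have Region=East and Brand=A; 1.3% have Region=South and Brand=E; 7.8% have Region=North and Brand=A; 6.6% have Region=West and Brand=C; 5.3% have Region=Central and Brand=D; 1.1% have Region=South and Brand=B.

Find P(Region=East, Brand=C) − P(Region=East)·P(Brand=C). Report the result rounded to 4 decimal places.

P(Region=East) = 0.081 + 0.043 + 0.065 + 0.012 + 0.030 = 0.231.
P(Brand=C) = 0.038 + 0.021 + 0.065 + 0.066 + 0.019 = 0.209.
P(Region=East, Brand=C) − P(Region=East)P(Brand=C) = 0.065 − 0.231×0.209 = 0.0167.

0.0167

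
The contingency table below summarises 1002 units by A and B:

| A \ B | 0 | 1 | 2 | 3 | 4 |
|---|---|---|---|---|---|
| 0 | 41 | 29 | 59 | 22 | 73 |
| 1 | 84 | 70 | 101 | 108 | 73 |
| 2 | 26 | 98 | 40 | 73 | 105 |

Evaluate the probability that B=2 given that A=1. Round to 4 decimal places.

Total with A=1: 84 + 70 + 101 + 108 + 73 = 436.
P(B=2 | A=1) = 101/436 = 0.2317.

0.2317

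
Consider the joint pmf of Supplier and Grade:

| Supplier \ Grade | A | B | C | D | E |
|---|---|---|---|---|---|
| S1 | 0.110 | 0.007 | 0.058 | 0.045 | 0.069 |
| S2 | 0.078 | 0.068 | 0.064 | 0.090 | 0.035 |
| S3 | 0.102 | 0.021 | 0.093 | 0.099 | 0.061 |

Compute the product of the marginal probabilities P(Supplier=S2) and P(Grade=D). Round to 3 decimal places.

0.078

P(Supplier=S2) = 0.078 + 0.068 + 0.064 + 0.090 + 0.035 = 0.335.
P(Grade=D) = 0.045 + 0.090 + 0.099 = 0.234.
Product: 0.335 × 0.234 = 0.078.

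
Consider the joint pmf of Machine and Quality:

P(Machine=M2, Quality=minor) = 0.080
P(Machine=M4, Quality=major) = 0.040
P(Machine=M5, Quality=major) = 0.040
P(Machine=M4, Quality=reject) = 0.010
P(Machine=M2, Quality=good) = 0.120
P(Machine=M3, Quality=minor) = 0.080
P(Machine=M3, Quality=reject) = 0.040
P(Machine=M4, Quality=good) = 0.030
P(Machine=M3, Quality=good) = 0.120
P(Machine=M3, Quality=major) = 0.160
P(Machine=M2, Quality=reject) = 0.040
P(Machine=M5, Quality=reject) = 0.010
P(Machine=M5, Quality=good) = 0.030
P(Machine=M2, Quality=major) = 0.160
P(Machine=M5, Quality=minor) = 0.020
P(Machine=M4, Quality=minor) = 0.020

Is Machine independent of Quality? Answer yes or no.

Every cell satisfies P(Machine,Quality) = P(Machine)·P(Quality). For instance P(Machine=M4) = 0.100, P(Quality=minor) = 0.200, and 0.100×0.200 = 0.020 matches the joint entry. So Machine and Quality are independent.

yes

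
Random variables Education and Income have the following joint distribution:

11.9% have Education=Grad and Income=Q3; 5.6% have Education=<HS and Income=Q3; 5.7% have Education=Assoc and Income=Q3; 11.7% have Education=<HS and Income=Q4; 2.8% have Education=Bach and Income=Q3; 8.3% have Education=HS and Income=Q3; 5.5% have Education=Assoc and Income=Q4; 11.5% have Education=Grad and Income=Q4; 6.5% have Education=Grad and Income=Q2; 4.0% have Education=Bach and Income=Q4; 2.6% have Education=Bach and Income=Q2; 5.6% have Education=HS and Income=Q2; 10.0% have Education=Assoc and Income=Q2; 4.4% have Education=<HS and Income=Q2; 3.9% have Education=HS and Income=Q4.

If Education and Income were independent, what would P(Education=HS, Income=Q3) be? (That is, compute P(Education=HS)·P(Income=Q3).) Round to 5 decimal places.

P(Education=HS) = 0.056 + 0.083 + 0.039 = 0.178.
P(Income=Q3) = 0.056 + 0.083 + 0.057 + 0.028 + 0.119 = 0.343.
Product: 0.178 × 0.343 = 0.06105.

0.06105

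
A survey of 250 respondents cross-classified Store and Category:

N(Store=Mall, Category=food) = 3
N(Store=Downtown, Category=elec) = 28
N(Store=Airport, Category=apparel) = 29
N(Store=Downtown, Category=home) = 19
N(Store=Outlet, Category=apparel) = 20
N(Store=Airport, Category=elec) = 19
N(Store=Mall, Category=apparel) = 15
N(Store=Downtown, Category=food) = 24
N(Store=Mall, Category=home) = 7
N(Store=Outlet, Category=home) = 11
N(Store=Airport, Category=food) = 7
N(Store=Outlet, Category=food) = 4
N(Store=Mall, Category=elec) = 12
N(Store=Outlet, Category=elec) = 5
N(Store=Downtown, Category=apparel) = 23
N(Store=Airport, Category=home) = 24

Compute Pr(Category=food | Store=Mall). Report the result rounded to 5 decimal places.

Total with Store=Mall: 3 + 15 + 12 + 7 = 37.
P(Category=food | Store=Mall) = 3/37 = 0.08108.

0.08108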